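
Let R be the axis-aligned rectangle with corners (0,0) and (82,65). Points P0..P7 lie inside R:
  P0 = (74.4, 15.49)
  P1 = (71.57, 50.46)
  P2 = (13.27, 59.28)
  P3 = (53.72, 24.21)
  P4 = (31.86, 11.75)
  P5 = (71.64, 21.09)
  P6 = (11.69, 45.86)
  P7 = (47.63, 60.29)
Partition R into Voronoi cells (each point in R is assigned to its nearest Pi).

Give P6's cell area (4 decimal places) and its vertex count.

Area of P6's cell: 874.8535 (5 vertices)

1. box [0,82]×[0,65]: [(0, 0) (82, 0) (82, 65) (0, 65)]
2. ⊥bis P6·P0 via (43.045,30.675): [(0, 0) (28.1893, 0) (59.6683, 65) (0, 65)]  |A|=2855.3742
3. ⊥bis P6·P1 via (41.63,48.16): [(0, 0) (28.1893, 0) (42.983, 30.547) (40.3363, 65) (0, 65)]  |A|=2522.3519
4. ⊥bis P6·P2 via (12.48,52.57): [(0, 54.0393) (0, 0) (28.1893, 0) (42.983, 30.547) (41.5542, 49.147)]  |A|=1974.8942
5. ⊥bis P6·P3 via (32.705,35.035): [(40.0645, 49.3223) (0, 54.0393) (0, 0) (14.6582, 0)]  |A|=1444.0181
6. ⊥bis P6·P4 via (21.775,28.805): [(32.8777, 35.3703) (40.0645, 49.3223) (0, 54.0393) (0, 15.929)]  |A|=922.9323
7. ⊥bis P6·P5 via (41.665,33.475): [(32.8777, 35.3703) (40.0645, 49.3223) (0, 54.0393) (0, 15.929)]  |A|=922.9323
8. ⊥bis P6·P7 via (29.66,53.075): [(32.8777, 35.3703) (35.0642, 39.615) (30.7252, 50.4219) (0, 54.0393) (0, 15.929)]  |A|=874.8535
9. canonical 5-gon: [(32.8777, 35.3703) (35.0642, 39.615) (30.7252, 50.4219) (0, 54.0393) (0, 15.929)]
10. shoelace: 874.8535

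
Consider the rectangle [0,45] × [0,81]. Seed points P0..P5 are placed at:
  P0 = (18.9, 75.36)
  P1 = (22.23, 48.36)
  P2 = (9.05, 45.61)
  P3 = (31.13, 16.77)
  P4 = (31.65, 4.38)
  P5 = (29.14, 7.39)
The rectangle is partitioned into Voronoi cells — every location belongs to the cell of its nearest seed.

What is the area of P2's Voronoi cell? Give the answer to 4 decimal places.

1. box [0,45]×[0,81]: [(0, 0) (45, 0) (45, 81) (0, 81)]
2. ⊥bis P2·P0 via (13.975,60.485): [(0, 65.112) (0, 0) (45, 0) (45, 50.2129)]  |A|=2594.8097
3. ⊥bis P2·P1 via (15.64,46.985): [(12.7378, 60.8946) (0, 65.112) (0, 0) (25.4434, 0)]  |A|=1189.3739
4. ⊥bis P2·P3 via (20.09,31.19): [(19.0946, 30.4279) (12.7378, 60.8946) (0, 65.112) (0, 15.809)]  |A|=651.3451
5. ⊥bis P2·P4 via (20.35,24.995): [(19.0946, 30.4279) (12.7378, 60.8946) (0, 65.112) (0, 15.809)]  |A|=651.3451
6. ⊥bis P2·P5 via (19.095,26.5): [(2.7248, 17.8952) (19.0946, 30.4279) (12.7378, 60.8946) (0, 65.112) (0, 16.4629)]  |A|=650.4543
7. canonical 5-gon: [(2.7248, 17.8952) (19.0946, 30.4279) (12.7378, 60.8946) (0, 65.112) (0, 16.4629)]
8. shoelace: 650.4543

Area of P2's cell: 650.4543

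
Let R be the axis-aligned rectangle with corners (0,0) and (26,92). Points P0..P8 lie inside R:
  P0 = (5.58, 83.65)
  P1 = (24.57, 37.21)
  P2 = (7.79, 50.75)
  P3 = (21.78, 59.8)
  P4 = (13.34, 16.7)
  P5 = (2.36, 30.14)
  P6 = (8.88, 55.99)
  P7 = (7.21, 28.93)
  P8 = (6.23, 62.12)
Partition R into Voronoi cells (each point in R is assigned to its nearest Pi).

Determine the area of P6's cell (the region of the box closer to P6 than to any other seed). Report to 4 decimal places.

Area of P6's cell: 88.6934

1. box [0,26]×[0,92]: [(0, 0) (26, 0) (26, 92) (0, 92)]
2. ⊥bis P6·P0 via (7.23,69.82): [(0, 68.9574) (0, 0) (26, 0) (26, 72.0594)]  |A|=1833.2183
3. ⊥bis P6·P1 via (16.725,46.6): [(0, 68.9574) (0, 32.6269) (26, 54.3489) (26, 72.0594)]  |A|=702.5329
4. ⊥bis P6·P2 via (8.335,53.37): [(0, 68.9574) (0, 55.1038) (21.5404, 50.6231) (26, 54.3489) (26, 72.0594)]  |A|=460.452
5. ⊥bis P6·P3 via (15.33,57.895): [(11.6521, 70.3476) (0, 68.9574) (0, 55.1038) (17.2118, 51.5235)]  |A|=232.7579
6. ⊥bis P6·P4 via (11.11,36.345): [(11.6521, 70.3476) (0, 68.9574) (0, 55.1038) (17.2118, 51.5235)]  |A|=232.7579
7. ⊥bis P6·P5 via (5.62,43.065): [(11.6521, 70.3476) (0, 68.9574) (0, 55.1038) (17.2118, 51.5235)]  |A|=232.7579
8. ⊥bis P6·P7 via (8.045,42.46): [(11.6521, 70.3476) (0, 68.9574) (0, 55.1038) (17.2118, 51.5235)]  |A|=232.7579
9. ⊥bis P6·P8 via (7.555,59.055): [(14.1459, 61.9042) (0, 55.789) (0, 55.1038) (17.2118, 51.5235)]  |A|=88.6934
10. canonical 4-gon: [(14.1459, 61.9042) (0, 55.789) (0, 55.1038) (17.2118, 51.5235)]
11. shoelace: 88.6934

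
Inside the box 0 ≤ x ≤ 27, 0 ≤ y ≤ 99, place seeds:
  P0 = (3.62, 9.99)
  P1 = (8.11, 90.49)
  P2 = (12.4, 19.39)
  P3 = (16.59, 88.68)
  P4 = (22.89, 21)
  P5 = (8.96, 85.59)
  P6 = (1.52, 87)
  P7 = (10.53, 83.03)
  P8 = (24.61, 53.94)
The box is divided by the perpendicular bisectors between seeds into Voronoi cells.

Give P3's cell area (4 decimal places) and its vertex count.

1. box [0,27]×[0,99]: [(0, 0) (27, 0) (27, 99) (0, 99)]
2. ⊥bis P3·P0 via (10.105,49.335): [(0, 51.0005) (27, 46.5503) (27, 99) (0, 99)]  |A|=1356.0636
3. ⊥bis P3·P1 via (12.35,89.585): [(3.9746, 50.3454) (27, 46.5503) (27, 99) (14.3596, 99)]  |A|=911.3456
4. ⊥bis P3·P2 via (14.495,54.035): [(4.8861, 54.6161) (27, 53.2788) (27, 99) (14.3596, 99)]  |A|=786.0527
5. ⊥bis P3·P4 via (19.74,54.84): [(4.8861, 54.6161) (12.4321, 54.1597) (27, 55.5158) (27, 99) (14.3596, 99)]  |A|=769.7587
6. ⊥bis P3·P5 via (12.775,87.135): [(12.1542, 88.6678) (25.6317, 55.3884) (27, 55.5158) (27, 99) (14.3596, 99)]  |A|=411.7055
7. ⊥bis P3·P6 via (9.055,87.84): [(12.1542, 88.6678) (25.6317, 55.3884) (27, 55.5158) (27, 99) (14.3596, 99)]  |A|=411.7055
8. ⊥bis P3·P7 via (13.56,85.855): [(12.1542, 88.6678) (13.0886, 86.3606) (27, 71.4397) (27, 99) (14.3596, 99)]  |A|=278.9559
9. ⊥bis P3·P8 via (20.6,71.31): [(12.1542, 88.6678) (13.0886, 86.3606) (25.966, 72.5488) (27, 72.7875) (27, 99) (14.3596, 99)]  |A|=278.2591
10. canonical 6-gon: [(12.1542, 88.6678) (13.0886, 86.3606) (25.966, 72.5488) (27, 72.7875) (27, 99) (14.3596, 99)]
11. shoelace: 278.2591

Area of P3's cell: 278.2591 (6 vertices)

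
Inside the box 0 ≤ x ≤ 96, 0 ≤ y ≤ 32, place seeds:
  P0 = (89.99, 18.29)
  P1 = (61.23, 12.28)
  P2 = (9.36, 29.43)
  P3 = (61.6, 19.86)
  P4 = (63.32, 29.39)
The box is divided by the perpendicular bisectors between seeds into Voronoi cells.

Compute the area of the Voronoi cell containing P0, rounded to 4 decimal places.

1. box [0,96]×[0,32]: [(0, 0) (96, 0) (96, 32) (0, 32)]
2. ⊥bis P0·P1 via (75.61,15.285): [(78.8041, 0) (96, 0) (96, 32) (72.1171, 32)]  |A|=657.2613
3. ⊥bis P0·P2 via (49.675,23.86): [(78.8041, 0) (96, 0) (96, 32) (72.1171, 32)]  |A|=657.2613
4. ⊥bis P0·P3 via (75.795,19.075): [(75.5906, 15.3781) (78.8041, 0) (96, 0) (96, 32) (76.5098, 32)]  |A|=620.7535
5. ⊥bis P0·P4 via (76.655,23.84): [(75.9671, 22.1872) (75.5906, 15.3781) (78.8041, 0) (96, 0) (96, 32) (80.0512, 32)]  |A|=603.378
6. canonical 6-gon: [(75.9671, 22.1872) (75.5906, 15.3781) (78.8041, 0) (96, 0) (96, 32) (80.0512, 32)]
7. shoelace: 603.378

Area of P0's cell: 603.3780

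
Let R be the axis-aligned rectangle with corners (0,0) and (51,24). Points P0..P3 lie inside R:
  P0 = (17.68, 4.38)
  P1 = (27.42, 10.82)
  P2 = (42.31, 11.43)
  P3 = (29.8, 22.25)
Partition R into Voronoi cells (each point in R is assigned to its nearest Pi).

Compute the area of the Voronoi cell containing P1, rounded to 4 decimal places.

Area of P1's cell: 226.3317

1. box [0,51]×[0,24]: [(0, 0) (51, 0) (51, 24) (0, 24)]
2. ⊥bis P1·P0 via (22.55,7.6): [(27.5751, 0) (51, 0) (51, 24) (11.7065, 24)]  |A|=752.6218
3. ⊥bis P1·P2 via (34.865,11.125): [(27.5751, 0) (35.3208, 0) (34.3375, 24) (11.7065, 24)]  |A|=364.5215
4. ⊥bis P1·P3 via (28.61,16.535): [(14.7315, 19.4248) (27.5751, 0) (35.3208, 0) (34.6953, 15.2679)]  |A|=226.3317
5. canonical 4-gon: [(14.7315, 19.4248) (27.5751, 0) (35.3208, 0) (34.6953, 15.2679)]
6. shoelace: 226.3317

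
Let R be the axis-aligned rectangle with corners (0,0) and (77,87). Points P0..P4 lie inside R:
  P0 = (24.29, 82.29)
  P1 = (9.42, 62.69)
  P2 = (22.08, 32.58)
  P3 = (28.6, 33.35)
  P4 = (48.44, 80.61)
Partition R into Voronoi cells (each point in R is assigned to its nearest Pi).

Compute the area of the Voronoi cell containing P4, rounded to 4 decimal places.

1. box [0,77]×[0,87]: [(0, 0) (77, 0) (77, 87) (0, 87)]
2. ⊥bis P4·P0 via (36.365,81.45): [(30.6989, 0) (77, 0) (77, 87) (36.7511, 87)]  |A|=3764.925
3. ⊥bis P4·P1 via (28.93,71.65): [(34.7949, 58.8795) (61.8354, 0) (77, 0) (77, 87) (36.7511, 87)]  |A|=2848.2753
4. ⊥bis P4·P2 via (35.26,56.595): [(34.7949, 58.8795) (36.0408, 56.1665) (77, 33.6871) (77, 87) (36.7511, 87)]  |A|=1732.5063
5. ⊥bis P4·P3 via (38.52,56.98): [(34.7949, 58.8795) (34.9859, 58.4637) (77, 40.8259) (77, 87) (36.7511, 87)]  |A|=1547.3533
6. canonical 5-gon: [(34.7949, 58.8795) (34.9859, 58.4637) (77, 40.8259) (77, 87) (36.7511, 87)]
7. shoelace: 1547.3533

Area of P4's cell: 1547.3533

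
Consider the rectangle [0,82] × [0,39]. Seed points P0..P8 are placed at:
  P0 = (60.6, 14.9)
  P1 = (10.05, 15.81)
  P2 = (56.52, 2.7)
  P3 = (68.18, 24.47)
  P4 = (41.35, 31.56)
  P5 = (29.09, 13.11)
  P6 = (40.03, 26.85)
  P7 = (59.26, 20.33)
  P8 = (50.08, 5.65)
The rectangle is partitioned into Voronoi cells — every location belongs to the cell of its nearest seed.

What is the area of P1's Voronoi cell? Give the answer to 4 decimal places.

Area of P1's cell: 770.0253

1. box [0,82]×[0,39]: [(0, 0) (82, 0) (82, 39) (0, 39)]
2. ⊥bis P1·P0 via (35.325,15.355): [(0, 0) (35.0486, 0) (35.7507, 39) (0, 39)]  |A|=1380.5851
3. ⊥bis P1·P2 via (33.285,9.255): [(0, 0) (30.674, 0) (35.3467, 16.5631) (35.7507, 39) (0, 39)]  |A|=1344.3568
4. ⊥bis P1·P3 via (39.115,20.14): [(0, 0) (30.674, 0) (35.3467, 16.5631) (35.7507, 39) (0, 39)]  |A|=1344.3568
5. ⊥bis P1·P4 via (25.7,23.685): [(0, 0) (30.674, 0) (33.1686, 8.8426) (17.9936, 39) (0, 39)]  |A|=1053.7269
6. ⊥bis P1·P5 via (19.57,14.46): [(0, 0) (17.5195, 0) (21.9383, 31.1607) (17.9936, 39) (0, 39)]  |A|=771.2843
7. ⊥bis P1·P6 via (25.04,21.33): [(0, 0) (17.5195, 0) (21.7941, 30.1444) (20.0054, 35.002) (17.9936, 39) (0, 39)]  |A|=770.0253
8. ⊥bis P1·P7 via (34.655,18.07): [(0, 0) (17.5195, 0) (21.7941, 30.1444) (20.0054, 35.002) (17.9936, 39) (0, 39)]  |A|=770.0253
9. ⊥bis P1·P8 via (30.065,10.73): [(0, 0) (17.5195, 0) (21.7941, 30.1444) (20.0054, 35.002) (17.9936, 39) (0, 39)]  |A|=770.0253
10. canonical 6-gon: [(0, 0) (17.5195, 0) (21.7941, 30.1444) (20.0054, 35.002) (17.9936, 39) (0, 39)]
11. shoelace: 770.0253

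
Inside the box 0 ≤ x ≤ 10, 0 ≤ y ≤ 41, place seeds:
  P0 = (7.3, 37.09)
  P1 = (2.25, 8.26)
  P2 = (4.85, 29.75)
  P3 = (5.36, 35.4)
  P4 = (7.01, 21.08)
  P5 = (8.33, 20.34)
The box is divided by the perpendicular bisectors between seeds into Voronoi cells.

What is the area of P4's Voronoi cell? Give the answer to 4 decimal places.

1. box [0,10]×[0,41]: [(0, 0) (10, 0) (10, 41) (0, 41)]
2. ⊥bis P4·P0 via (7.155,29.085): [(0, 29.2146) (0, 0) (10, 0) (10, 29.0335)]  |A|=291.2403
3. ⊥bis P4·P1 via (4.63,14.67): [(0, 29.2146) (0, 16.3891) (10, 12.6761) (10, 29.0335)]  |A|=145.9141
4. ⊥bis P4·P2 via (5.93,25.415): [(0, 23.9376) (0, 16.3891) (10, 12.6761) (10, 26.429)]  |A|=106.5068
5. ⊥bis P4·P3 via (6.185,28.24): [(0, 23.9376) (0, 16.3891) (10, 12.6761) (10, 26.429)]  |A|=106.5068
6. ⊥bis P4·P5 via (7.67,20.71): [(0, 23.9376) (0, 16.3891) (4.3436, 14.7764) (10, 24.8662) (10, 26.429)]  |A|=72.0306
7. canonical 5-gon: [(0, 23.9376) (0, 16.3891) (4.3436, 14.7764) (10, 24.8662) (10, 26.429)]
8. shoelace: 72.0306

Area of P4's cell: 72.0306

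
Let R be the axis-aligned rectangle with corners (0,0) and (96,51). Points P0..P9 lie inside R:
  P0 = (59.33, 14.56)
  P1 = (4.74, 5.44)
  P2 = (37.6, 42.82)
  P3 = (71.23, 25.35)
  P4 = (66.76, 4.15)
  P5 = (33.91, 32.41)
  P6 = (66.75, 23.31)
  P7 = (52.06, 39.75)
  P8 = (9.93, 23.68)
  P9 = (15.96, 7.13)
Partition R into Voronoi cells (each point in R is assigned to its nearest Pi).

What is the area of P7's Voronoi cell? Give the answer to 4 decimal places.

Area of P7's cell: 508.1271

1. box [0,96]×[0,51]: [(0, 0) (96, 0) (96, 51) (0, 51)]
2. ⊥bis P7·P0 via (55.695,27.155): [(0, 11.0811) (96, 38.7873) (96, 51) (0, 51)]  |A|=2502.3195
3. ⊥bis P7·P1 via (28.4,22.595): [(30.3892, 19.8516) (96, 38.7873) (96, 51) (7.8046, 51)]  |A|=1774.2177
4. ⊥bis P7·P2 via (44.83,41.285): [(40.925, 22.8923) (96, 38.7873) (96, 51) (46.8926, 51)]  |A|=1026.4556
5. ⊥bis P7·P3 via (61.645,32.55): [(40.925, 22.8923) (58.1176, 27.8542) (75.5042, 51) (46.8926, 51)]  |A|=557.9358
6. ⊥bis P7·P4 via (59.41,21.95): [(40.925, 22.8923) (58.1176, 27.8542) (75.5042, 51) (46.8926, 51)]  |A|=557.9358
7. ⊥bis P7·P5 via (42.985,36.08): [(43.4702, 34.8802) (47.5455, 24.803) (58.1176, 27.8542) (75.5042, 51) (46.8926, 51)]  |A|=520.6846
8. ⊥bis P7·P6 via (59.405,31.53): [(43.4702, 34.8802) (47.5455, 24.803) (53.9429, 26.6493) (63.8875, 35.5354) (75.5042, 51) (46.8926, 51)]  |A|=508.1271
9. ⊥bis P7·P8 via (30.995,31.715): [(43.4702, 34.8802) (47.5455, 24.803) (53.9429, 26.6493) (63.8875, 35.5354) (75.5042, 51) (46.8926, 51)]  |A|=508.1271
10. ⊥bis P7·P9 via (34.01,23.44): [(43.4702, 34.8802) (47.5455, 24.803) (53.9429, 26.6493) (63.8875, 35.5354) (75.5042, 51) (46.8926, 51)]  |A|=508.1271
11. canonical 6-gon: [(43.4702, 34.8802) (47.5455, 24.803) (53.9429, 26.6493) (63.8875, 35.5354) (75.5042, 51) (46.8926, 51)]
12. shoelace: 508.1271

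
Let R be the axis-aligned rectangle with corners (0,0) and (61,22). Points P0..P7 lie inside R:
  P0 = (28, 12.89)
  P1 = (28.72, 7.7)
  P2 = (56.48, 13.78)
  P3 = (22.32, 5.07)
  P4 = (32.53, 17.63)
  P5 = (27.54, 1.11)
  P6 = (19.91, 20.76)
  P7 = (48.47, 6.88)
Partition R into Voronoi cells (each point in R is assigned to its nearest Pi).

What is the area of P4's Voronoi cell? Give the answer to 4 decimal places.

1. box [0,61]×[0,22]: [(0, 0) (61, 0) (61, 22) (0, 22)]
2. ⊥bis P4·P0 via (30.265,15.26): [(46.2324, 0) (61, 0) (61, 22) (23.2125, 22)]  |A|=578.1054
3. ⊥bis P4·P1 via (30.625,12.665): [(34.5602, 11.1551) (61, 1.0105) (61, 22) (23.2125, 22)]  |A|=482.3788
4. ⊥bis P4·P2 via (44.505,15.705): [(34.5602, 11.1551) (43.2383, 7.8254) (45.5169, 22) (23.2125, 22)]  |A|=186.2423
5. ⊥bis P4·P3 via (27.425,11.35): [(34.5602, 11.1551) (43.2383, 7.8254) (45.5169, 22) (23.2125, 22)]  |A|=186.2423
6. ⊥bis P4·P5 via (30.035,9.37): [(34.5602, 11.1551) (43.2383, 7.8254) (45.5169, 22) (23.2125, 22)]  |A|=186.2423
7. ⊥bis P4·P6 via (26.22,19.195): [(26.2061, 19.1391) (34.5602, 11.1551) (43.2383, 7.8254) (45.5169, 22) (26.9157, 22)]  |A|=180.945
8. ⊥bis P4·P7 via (40.5,12.255): [(26.2061, 19.1391) (34.5602, 11.1551) (38.6897, 9.5707) (45.0302, 18.9724) (45.5169, 22) (26.9157, 22)]  |A|=154.0295
9. canonical 6-gon: [(26.2061, 19.1391) (34.5602, 11.1551) (38.6897, 9.5707) (45.0302, 18.9724) (45.5169, 22) (26.9157, 22)]
10. shoelace: 154.0295

Area of P4's cell: 154.0295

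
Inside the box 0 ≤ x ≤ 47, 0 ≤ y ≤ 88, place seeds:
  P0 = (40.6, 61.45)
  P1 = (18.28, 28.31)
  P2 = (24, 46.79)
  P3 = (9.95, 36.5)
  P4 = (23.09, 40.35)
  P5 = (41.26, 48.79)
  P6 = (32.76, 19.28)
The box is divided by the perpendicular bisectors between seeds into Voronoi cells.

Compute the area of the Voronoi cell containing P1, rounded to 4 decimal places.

Area of P1's cell: 586.1865

1. box [0,47]×[0,88]: [(0, 0) (47, 0) (47, 88) (0, 88)]
2. ⊥bis P1·P0 via (29.44,44.88): [(0, 64.708) (0, 0) (47, 0) (47, 33.0532)]  |A|=2297.3895
3. ⊥bis P1·P2 via (21.14,37.55): [(0, 44.0933) (0, 0) (47, 0) (47, 29.5457)]  |A|=1730.5176
4. ⊥bis P1·P3 via (14.115,32.405): [(19.6323, 38.0167) (0, 18.0487) (0, 0) (47, 0) (47, 29.5457)]  |A|=1474.8592
5. ⊥bis P1·P4 via (20.685,34.33): [(17.3267, 35.6716) (0, 18.0487) (0, 0) (47, 0) (47, 23.8171)]  |A|=1348.0118
6. ⊥bis P1·P5 via (29.77,38.55): [(40.6333, 26.3606) (17.3267, 35.6716) (0, 18.0487) (0, 0) (47, 0) (47, 19.2167)]  |A|=1333.3672
7. ⊥bis P1·P6 via (25.52,23.795): [(29.8152, 30.6825) (17.3267, 35.6716) (0, 18.0487) (0, 0) (10.681, 0)]  |A|=586.1865
8. canonical 5-gon: [(29.8152, 30.6825) (17.3267, 35.6716) (0, 18.0487) (0, 0) (10.681, 0)]
9. shoelace: 586.1865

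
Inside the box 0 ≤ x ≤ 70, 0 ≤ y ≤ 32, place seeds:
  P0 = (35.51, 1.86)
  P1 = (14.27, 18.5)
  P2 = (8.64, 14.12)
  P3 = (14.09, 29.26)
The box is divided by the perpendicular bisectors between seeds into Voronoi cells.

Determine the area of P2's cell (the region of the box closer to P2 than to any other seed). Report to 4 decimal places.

1. box [0,70]×[0,32]: [(0, 0) (70, 0) (70, 32) (0, 32)]
2. ⊥bis P2·P0 via (22.075,7.99): [(0, 0) (18.4294, 0) (33.0301, 32) (0, 32)]  |A|=823.3514
3. ⊥bis P2·P1 via (11.455,16.31): [(0, 31.0341) (0, 0) (18.4294, 0) (20.5419, 4.6299)]  |A|=361.412
4. ⊥bis P2·P3 via (11.365,21.69): [(5.6764, 23.7377) (0, 25.7811) (0, 0) (18.4294, 0) (20.5419, 4.6299)]  |A|=346.5029
5. canonical 5-gon: [(5.6764, 23.7377) (0, 25.7811) (0, 0) (18.4294, 0) (20.5419, 4.6299)]
6. shoelace: 346.5029

Area of P2's cell: 346.5029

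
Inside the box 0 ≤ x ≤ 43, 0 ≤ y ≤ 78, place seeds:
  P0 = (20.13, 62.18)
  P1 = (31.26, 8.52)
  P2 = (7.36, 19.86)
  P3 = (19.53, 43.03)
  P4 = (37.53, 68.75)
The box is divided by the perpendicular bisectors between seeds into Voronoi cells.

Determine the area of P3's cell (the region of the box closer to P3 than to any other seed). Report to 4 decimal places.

Area of P3's cell: 916.6184

1. box [0,43]×[0,78]: [(0, 0) (43, 0) (43, 78) (0, 78)]
2. ⊥bis P3·P0 via (19.83,52.605): [(0, 53.2263) (0, 0) (43, 0) (43, 51.879)]  |A|=2259.7651
3. ⊥bis P3·P1 via (25.395,25.775): [(0, 53.2263) (0, 17.1432) (43, 31.759) (43, 51.879)]  |A|=1208.3685
4. ⊥bis P3·P2 via (13.445,31.445): [(0, 53.2263) (0, 38.507) (24.6937, 25.5366) (43, 31.759) (43, 51.879)]  |A|=944.5932
5. ⊥bis P3·P4 via (28.53,55.89): [(33.8516, 52.1657) (0, 53.2263) (0, 38.507) (24.6937, 25.5366) (43, 31.759) (43, 45.7633)]  |A|=916.6184
6. canonical 6-gon: [(33.8516, 52.1657) (0, 53.2263) (0, 38.507) (24.6937, 25.5366) (43, 31.759) (43, 45.7633)]
7. shoelace: 916.6184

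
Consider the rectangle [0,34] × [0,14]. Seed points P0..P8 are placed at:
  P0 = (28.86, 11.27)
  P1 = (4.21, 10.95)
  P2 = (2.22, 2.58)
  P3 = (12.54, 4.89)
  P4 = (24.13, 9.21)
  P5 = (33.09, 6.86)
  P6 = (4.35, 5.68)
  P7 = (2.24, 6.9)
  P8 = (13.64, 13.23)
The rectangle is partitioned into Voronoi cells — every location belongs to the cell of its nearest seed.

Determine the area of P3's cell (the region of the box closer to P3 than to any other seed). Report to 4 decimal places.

Area of P3's cell: 98.0330

1. box [0,34]×[0,14]: [(0, 0) (34, 0) (34, 14) (0, 14)]
2. ⊥bis P3·P0 via (20.7,8.08): [(0, 0) (23.8587, 0) (18.3857, 14) (0, 14)]  |A|=295.7109
3. ⊥bis P3·P1 via (8.375,7.92): [(2.6133, 0) (23.8587, 0) (18.3857, 14) (12.7981, 14)]  |A|=187.831
4. ⊥bis P3·P2 via (7.38,3.735): [(6.8978, 5.8894) (8.216, 0) (23.8587, 0) (18.3857, 14) (12.7981, 14)]  |A|=171.3325
5. ⊥bis P3·P4 via (18.335,7.05): [(6.8978, 5.8894) (8.216, 0) (20.9628, 0) (15.7445, 14) (12.7981, 14)]  |A|=132.5725
6. ⊥bis P3·P5 via (22.815,5.875): [(6.8978, 5.8894) (8.216, 0) (20.9628, 0) (15.7445, 14) (12.7981, 14)]  |A|=132.5725
7. ⊥bis P3·P6 via (8.445,5.285): [(8.7487, 8.4337) (8.0198, 0.8767) (8.216, 0) (20.9628, 0) (15.7445, 14) (12.7981, 14)]  |A|=126.506
8. ⊥bis P3·P7 via (7.39,5.895): [(8.7487, 8.4337) (8.0198, 0.8767) (8.216, 0) (20.9628, 0) (15.7445, 14) (12.7981, 14)]  |A|=126.506
9. ⊥bis P3·P8 via (13.09,9.06): [(9.5445, 9.5276) (8.7487, 8.4337) (8.0198, 0.8767) (8.216, 0) (20.9628, 0) (17.8183, 8.4364)]  |A|=98.033
10. canonical 6-gon: [(9.5445, 9.5276) (8.7487, 8.4337) (8.0198, 0.8767) (8.216, 0) (20.9628, 0) (17.8183, 8.4364)]
11. shoelace: 98.033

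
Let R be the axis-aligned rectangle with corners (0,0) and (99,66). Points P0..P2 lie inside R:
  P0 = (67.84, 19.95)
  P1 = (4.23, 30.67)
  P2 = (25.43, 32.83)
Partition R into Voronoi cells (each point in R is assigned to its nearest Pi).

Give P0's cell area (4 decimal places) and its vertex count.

1. box [0,99]×[0,66]: [(0, 0) (99, 0) (99, 66) (0, 66)]
2. ⊥bis P0·P1 via (36.035,25.31): [(31.7696, 0) (99, 0) (99, 66) (42.8924, 66)]  |A|=4070.1558
3. ⊥bis P0·P2 via (46.635,26.39): [(38.6203, 0) (99, 0) (99, 66) (58.6646, 66)]  |A|=3323.597
4. canonical 4-gon: [(38.6203, 0) (99, 0) (99, 66) (58.6646, 66)]
5. shoelace: 3323.597

Area of P0's cell: 3323.5970 (4 vertices)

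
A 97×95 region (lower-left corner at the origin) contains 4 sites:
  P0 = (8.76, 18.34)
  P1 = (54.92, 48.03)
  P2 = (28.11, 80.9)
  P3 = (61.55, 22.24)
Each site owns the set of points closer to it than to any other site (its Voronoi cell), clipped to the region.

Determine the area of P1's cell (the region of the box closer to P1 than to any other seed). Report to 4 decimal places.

1. box [0,97]×[0,95]: [(0, 0) (97, 0) (97, 95) (0, 95)]
2. ⊥bis P1·P0 via (31.84,33.185): [(0, 82.6877) (53.1845, 0) (97, 0) (97, 95) (0, 95)]  |A|=7016.1482
3. ⊥bis P1·P2 via (41.515,64.465): [(21.9729, 48.5257) (53.1845, 0) (97, 0) (97, 95) (78.952, 95)]  |A|=5046.2614
4. ⊥bis P1·P3 via (58.235,35.135): [(21.9729, 48.5257) (34.5089, 29.0356) (97, 45.1006) (97, 95) (78.952, 95)]  |A|=3000.9653
5. canonical 5-gon: [(21.9729, 48.5257) (34.5089, 29.0356) (97, 45.1006) (97, 95) (78.952, 95)]
6. shoelace: 3000.9653

Area of P1's cell: 3000.9653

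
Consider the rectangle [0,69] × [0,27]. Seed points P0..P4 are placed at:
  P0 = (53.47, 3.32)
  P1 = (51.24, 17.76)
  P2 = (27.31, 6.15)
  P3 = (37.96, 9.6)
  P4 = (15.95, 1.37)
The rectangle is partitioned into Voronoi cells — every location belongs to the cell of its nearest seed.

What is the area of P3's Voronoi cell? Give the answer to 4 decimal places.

Area of P3's cell: 327.1033

1. box [0,69]×[0,27]: [(0, 0) (69, 0) (69, 27) (0, 27)]
2. ⊥bis P3·P0 via (45.715,6.46): [(0, 0) (43.0993, 0) (54.0316, 27) (0, 27)]  |A|=1311.2684
3. ⊥bis P3·P1 via (44.6,13.68): [(0, 0) (43.0993, 0) (47.0343, 9.7183) (36.4154, 27) (0, 27)]  |A|=1159.0493
4. ⊥bis P3·P2 via (32.635,7.875): [(35.1861, 0) (43.0993, 0) (47.0343, 9.7183) (36.4154, 27) (26.4396, 27)]  |A|=327.1033
5. ⊥bis P3·P4 via (26.955,5.485): [(35.1861, 0) (43.0993, 0) (47.0343, 9.7183) (36.4154, 27) (26.4396, 27)]  |A|=327.1033
6. canonical 5-gon: [(35.1861, 0) (43.0993, 0) (47.0343, 9.7183) (36.4154, 27) (26.4396, 27)]
7. shoelace: 327.1033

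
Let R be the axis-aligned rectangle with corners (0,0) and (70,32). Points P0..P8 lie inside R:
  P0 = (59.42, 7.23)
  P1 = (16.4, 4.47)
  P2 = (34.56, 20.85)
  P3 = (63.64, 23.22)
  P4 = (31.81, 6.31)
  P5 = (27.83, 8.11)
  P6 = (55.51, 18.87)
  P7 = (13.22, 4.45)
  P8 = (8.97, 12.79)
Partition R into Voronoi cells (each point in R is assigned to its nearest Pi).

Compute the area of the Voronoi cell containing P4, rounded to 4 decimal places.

1. box [0,70]×[0,32]: [(0, 0) (70, 0) (70, 32) (0, 32)]
2. ⊥bis P4·P0 via (45.615,6.77): [(0, 0) (45.8406, 0) (44.7743, 32) (0, 32)]  |A|=1449.8382
3. ⊥bis P4·P1 via (24.105,5.39): [(24.7486, 0) (45.8406, 0) (44.7743, 32) (20.9277, 32)]  |A|=719.0179
4. ⊥bis P4·P2 via (33.185,13.58): [(22.8947, 15.5262) (24.7486, 0) (45.8406, 0) (45.4655, 11.2574)]  |A|=289.9827
5. ⊥bis P4·P3 via (47.725,14.765): [(22.8947, 15.5262) (24.7486, 0) (45.8406, 0) (45.4655, 11.2574)]  |A|=289.9827
6. ⊥bis P4·P5 via (29.82,7.21): [(32.7391, 13.6643) (26.5592, 0) (45.8406, 0) (45.4655, 11.2574)]  |A|=202.9152
7. ⊥bis P4·P6 via (43.66,12.59): [(44.2438, 11.4884) (32.7391, 13.6643) (26.5592, 0) (45.8406, 0) (45.5392, 9.044)]  |A|=201.5718
8. ⊥bis P4·P7 via (22.515,5.38): [(44.2438, 11.4884) (32.7391, 13.6643) (26.5592, 0) (45.8406, 0) (45.5392, 9.044)]  |A|=201.5718
9. ⊥bis P4·P8 via (20.39,9.55): [(44.2438, 11.4884) (32.7391, 13.6643) (26.5592, 0) (45.8406, 0) (45.5392, 9.044)]  |A|=201.5718
10. canonical 5-gon: [(44.2438, 11.4884) (32.7391, 13.6643) (26.5592, 0) (45.8406, 0) (45.5392, 9.044)]
11. shoelace: 201.5718

Area of P4's cell: 201.5718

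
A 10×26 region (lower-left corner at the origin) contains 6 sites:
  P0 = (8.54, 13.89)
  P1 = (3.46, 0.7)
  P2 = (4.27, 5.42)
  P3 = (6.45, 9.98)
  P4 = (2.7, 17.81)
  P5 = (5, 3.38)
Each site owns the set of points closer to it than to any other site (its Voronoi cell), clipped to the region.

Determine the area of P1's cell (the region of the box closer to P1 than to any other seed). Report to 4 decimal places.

Area of P1's cell: 16.6982

1. box [0,10]×[0,26]: [(0, 0) (10, 0) (10, 26) (0, 26)]
2. ⊥bis P1·P0 via (6,7.295): [(0, 9.6058) (0, 0) (10, 0) (10, 5.7544)]  |A|=76.8014
3. ⊥bis P1·P2 via (3.865,3.06): [(0, 3.7233) (0, 0) (10, 0) (10, 2.0072)]  |A|=28.6522
4. ⊥bis P1·P3 via (4.955,5.34): [(0, 3.7233) (0, 0) (10, 0) (10, 2.0072)]  |A|=28.6522
5. ⊥bis P1·P4 via (3.08,9.255): [(0, 3.7233) (0, 0) (10, 0) (10, 2.0072)]  |A|=28.6522
6. ⊥bis P1·P5 via (4.23,2.04): [(1.8545, 3.405) (0, 3.7233) (0, 0) (7.7801, 0)]  |A|=16.6982
7. canonical 4-gon: [(1.8545, 3.405) (0, 3.7233) (0, 0) (7.7801, 0)]
8. shoelace: 16.6982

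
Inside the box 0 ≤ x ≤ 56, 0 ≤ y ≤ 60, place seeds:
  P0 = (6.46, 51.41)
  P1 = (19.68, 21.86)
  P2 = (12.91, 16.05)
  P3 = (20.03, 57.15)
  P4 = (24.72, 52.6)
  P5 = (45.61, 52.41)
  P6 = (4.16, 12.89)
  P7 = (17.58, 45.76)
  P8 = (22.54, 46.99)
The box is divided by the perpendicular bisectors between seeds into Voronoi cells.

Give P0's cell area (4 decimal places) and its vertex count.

1. box [0,56]×[0,60]: [(0, 0) (56, 0) (56, 60) (0, 60)]
2. ⊥bis P0·P1 via (13.07,36.635): [(0, 30.7878) (56, 55.8409) (56, 60) (0, 60)]  |A|=934.3968
3. ⊥bis P0·P2 via (9.685,33.73): [(0, 31.9634) (4.4367, 32.7727) (56, 55.8409) (56, 60) (0, 60)]  |A|=931.7889
4. ⊥bis P0·P3 via (13.245,54.28): [(0, 31.9634) (4.4367, 32.7727) (19.4932, 39.5086) (10.8255, 60) (0, 60)]  |A|=393.0265
5. ⊥bis P0·P4 via (15.59,52.005): [(0, 31.9634) (4.4367, 32.7727) (16.4919, 38.1659) (15.8418, 48.1408) (10.8255, 60) (0, 60)]  |A|=377.6213
6. ⊥bis P0·P5 via (26.035,51.91): [(0, 31.9634) (4.4367, 32.7727) (16.4919, 38.1659) (15.8418, 48.1408) (10.8255, 60) (0, 60)]  |A|=377.6213
7. ⊥bis P0·P6 via (5.31,32.15): [(0, 32.4671) (2.0804, 32.3428) (4.4367, 32.7727) (16.4919, 38.1659) (15.8418, 48.1408) (10.8255, 60) (0, 60)]  |A|=377.0973
8. ⊥bis P0·P7 via (12.02,48.585): [(0, 32.4671) (2.0804, 32.3428) (3.9398, 32.682) (14.003, 52.4879) (10.8255, 60) (0, 60)]  |A|=271.8358
9. ⊥bis P0·P8 via (14.5,49.2): [(0, 32.4671) (2.0804, 32.3428) (3.9398, 32.682) (14.003, 52.4879) (10.8255, 60) (0, 60)]  |A|=271.8358
10. canonical 6-gon: [(0, 32.4671) (2.0804, 32.3428) (3.9398, 32.682) (14.003, 52.4879) (10.8255, 60) (0, 60)]
11. shoelace: 271.8358

Area of P0's cell: 271.8358 (6 vertices)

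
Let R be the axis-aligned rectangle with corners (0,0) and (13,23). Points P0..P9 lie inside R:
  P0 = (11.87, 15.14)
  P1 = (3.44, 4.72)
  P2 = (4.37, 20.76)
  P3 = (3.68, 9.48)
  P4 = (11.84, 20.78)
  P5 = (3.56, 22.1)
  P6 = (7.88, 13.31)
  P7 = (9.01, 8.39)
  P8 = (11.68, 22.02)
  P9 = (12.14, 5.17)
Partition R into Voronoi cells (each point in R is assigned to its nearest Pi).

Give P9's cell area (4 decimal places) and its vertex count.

Area of P9's cell: 33.7985 (4 vertices)

1. box [0,13]×[0,23]: [(0, 0) (13, 0) (13, 23) (0, 23)]
2. ⊥bis P9·P0 via (12.005,10.155): [(0, 9.8299) (0, 0) (13, 0) (13, 10.1819)]  |A|=130.0769
3. ⊥bis P9·P1 via (7.79,4.945): [(7.5268, 10.0337) (8.0458, 0) (13, 0) (13, 10.1819)]  |A|=52.7186
4. ⊥bis P9·P2 via (8.255,12.965): [(7.5268, 10.0337) (8.0458, 0) (13, 0) (13, 10.1819)]  |A|=52.7186
5. ⊥bis P9·P3 via (7.91,7.325): [(9.3146, 10.0821) (7.6893, 6.8918) (8.0458, 0) (13, 0) (13, 10.1819)]  |A|=49.906
6. ⊥bis P9·P4 via (11.99,12.975): [(9.3146, 10.0821) (7.6893, 6.8918) (8.0458, 0) (13, 0) (13, 10.1819)]  |A|=49.906
7. ⊥bis P9·P5 via (7.85,13.635): [(9.3146, 10.0821) (7.6893, 6.8918) (8.0458, 0) (13, 0) (13, 10.1819)]  |A|=49.906
8. ⊥bis P9·P6 via (10.01,9.24): [(11.7449, 10.148) (8.4768, 8.4376) (7.6893, 6.8918) (8.0458, 0) (13, 0) (13, 10.1819)]  |A|=47.9353
9. ⊥bis P9·P7 via (10.575,6.78): [(7.833, 4.1146) (8.0458, 0) (13, 0) (13, 9.1372)]  |A|=33.7985
10. ⊥bis P9·P8 via (11.91,13.595): [(7.833, 4.1146) (8.0458, 0) (13, 0) (13, 9.1372)]  |A|=33.7985
11. canonical 4-gon: [(7.833, 4.1146) (8.0458, 0) (13, 0) (13, 9.1372)]
12. shoelace: 33.7985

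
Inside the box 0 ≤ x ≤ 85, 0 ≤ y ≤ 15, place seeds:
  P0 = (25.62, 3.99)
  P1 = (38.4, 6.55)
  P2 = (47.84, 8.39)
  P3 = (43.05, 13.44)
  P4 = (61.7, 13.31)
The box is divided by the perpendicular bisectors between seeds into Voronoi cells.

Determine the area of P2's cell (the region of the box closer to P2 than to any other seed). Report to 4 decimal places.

Area of P2's cell: 166.4181

1. box [0,85]×[0,15]: [(0, 0) (85, 0) (85, 15) (0, 15)]
2. ⊥bis P2·P0 via (36.73,6.19): [(37.9557, 0) (85, 0) (85, 15) (34.9854, 15)]  |A|=727.9411
3. ⊥bis P2·P1 via (43.12,7.47): [(44.576, 0) (85, 0) (85, 15) (41.6523, 15)]  |A|=628.2877
4. ⊥bis P2·P3 via (45.445,10.915): [(42.9161, 8.5163) (44.576, 0) (85, 0) (85, 15) (49.7517, 15)]  |A|=602.0304
5. ⊥bis P2·P4 via (54.77,10.85): [(42.9161, 8.5163) (44.576, 0) (58.6215, 0) (53.2968, 15) (49.7517, 15)]  |A|=166.4181
6. canonical 5-gon: [(42.9161, 8.5163) (44.576, 0) (58.6215, 0) (53.2968, 15) (49.7517, 15)]
7. shoelace: 166.4181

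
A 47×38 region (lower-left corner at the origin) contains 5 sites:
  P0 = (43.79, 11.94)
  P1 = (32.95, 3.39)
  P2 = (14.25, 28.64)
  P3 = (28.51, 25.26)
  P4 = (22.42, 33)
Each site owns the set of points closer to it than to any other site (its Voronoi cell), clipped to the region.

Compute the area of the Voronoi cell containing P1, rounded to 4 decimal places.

Area of P1's cell: 376.5985

1. box [0,47]×[0,38]: [(0, 0) (47, 0) (47, 38) (0, 38)]
2. ⊥bis P1·P0 via (38.37,7.665): [(0, 0) (44.4157, 0) (14.4434, 38) (0, 38)]  |A|=1118.3237
3. ⊥bis P1·P2 via (23.6,16.015): [(1.9755, 0) (44.4157, 0) (28.7662, 19.8411)]  |A|=421.0298
4. ⊥bis P1·P3 via (30.73,14.325): [(17.7636, 11.6926) (1.9755, 0) (44.4157, 0) (32.7875, 14.7427)]  |A|=376.5985
5. ⊥bis P1·P4 via (27.685,18.195): [(17.7636, 11.6926) (1.9755, 0) (44.4157, 0) (32.7875, 14.7427)]  |A|=376.5985
6. canonical 4-gon: [(17.7636, 11.6926) (1.9755, 0) (44.4157, 0) (32.7875, 14.7427)]
7. shoelace: 376.5985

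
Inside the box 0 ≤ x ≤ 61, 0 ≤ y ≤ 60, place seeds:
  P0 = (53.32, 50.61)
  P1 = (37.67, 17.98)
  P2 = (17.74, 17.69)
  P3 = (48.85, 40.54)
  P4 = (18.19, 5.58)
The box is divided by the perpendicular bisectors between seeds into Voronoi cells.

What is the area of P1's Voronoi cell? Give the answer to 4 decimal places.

1. box [0,61]×[0,60]: [(0, 0) (61, 0) (61, 60) (0, 60)]
2. ⊥bis P1·P0 via (45.495,34.295): [(0, 56.1153) (0, 0) (61, 0) (61, 26.8585)]  |A|=2530.701
3. ⊥bis P1·P2 via (27.705,17.835): [(27.3388, 43.0031) (27.9645, 0) (61, 0) (61, 26.8585)]  |A|=1162.3587
4. ⊥bis P1·P3 via (43.26,29.26): [(27.4246, 37.1075) (27.9645, 0) (61, 0) (61, 20.4686)]  |A|=956.5542
5. ⊥bis P1·P4 via (27.93,11.78): [(27.4246, 37.1075) (27.7899, 12.0001) (35.4286, 0) (61, 0) (61, 20.4686)]  |A|=911.7695
6. canonical 5-gon: [(27.4246, 37.1075) (27.7899, 12.0001) (35.4286, 0) (61, 0) (61, 20.4686)]
7. shoelace: 911.7695

Area of P1's cell: 911.7695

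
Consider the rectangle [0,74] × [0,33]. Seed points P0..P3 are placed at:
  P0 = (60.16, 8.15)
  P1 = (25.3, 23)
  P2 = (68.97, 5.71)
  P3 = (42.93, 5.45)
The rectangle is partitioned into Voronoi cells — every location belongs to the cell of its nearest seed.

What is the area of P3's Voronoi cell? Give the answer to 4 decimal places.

1. box [0,74]×[0,33]: [(0, 0) (74, 0) (74, 33) (0, 33)]
2. ⊥bis P3·P0 via (51.545,6.8): [(0, 0) (52.6106, 0) (47.4394, 33) (0, 33)]  |A|=1650.8242
3. ⊥bis P3·P1 via (34.115,14.225): [(19.9545, 0) (52.6106, 0) (48.1691, 28.3432)]  |A|=462.7878
4. ⊥bis P3·P2 via (55.95,5.58): [(19.9545, 0) (52.6106, 0) (48.1691, 28.3432)]  |A|=462.7878
5. canonical 3-gon: [(19.9545, 0) (52.6106, 0) (48.1691, 28.3432)]
6. shoelace: 462.7878

Area of P3's cell: 462.7878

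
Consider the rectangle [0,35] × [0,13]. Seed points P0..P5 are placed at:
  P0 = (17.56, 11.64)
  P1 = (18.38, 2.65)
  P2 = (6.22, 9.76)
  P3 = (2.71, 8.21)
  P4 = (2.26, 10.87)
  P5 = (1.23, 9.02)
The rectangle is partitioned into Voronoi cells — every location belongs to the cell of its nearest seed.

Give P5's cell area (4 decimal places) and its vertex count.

1. box [0,35]×[0,13]: [(0, 0) (35, 0) (35, 13) (0, 13)]
2. ⊥bis P5·P0 via (9.395,10.33): [(0, 0) (11.0524, 0) (8.9666, 13) (0, 13)]  |A|=130.1234
3. ⊥bis P5·P1 via (9.805,5.835): [(0, 0) (7.6377, 0) (10.0223, 6.4201) (8.9666, 13) (0, 13)]  |A|=119.1622
4. ⊥bis P5·P2 via (3.725,9.39): [(0, 0) (5.1175, 0) (3.1896, 13) (0, 13)]  |A|=53.9965
5. ⊥bis P5·P3 via (1.97,8.615): [(0, 5.0155) (3.4413, 11.3032) (3.1896, 13) (0, 13)]  |A|=16.4444
6. ⊥bis P5·P4 via (1.745,9.945): [(0, 10.9165) (0, 5.0155) (2.4754, 9.5384)]  |A|=7.3036
7. canonical 3-gon: [(0, 10.9165) (0, 5.0155) (2.4754, 9.5384)]
8. shoelace: 7.3036

Area of P5's cell: 7.3036 (3 vertices)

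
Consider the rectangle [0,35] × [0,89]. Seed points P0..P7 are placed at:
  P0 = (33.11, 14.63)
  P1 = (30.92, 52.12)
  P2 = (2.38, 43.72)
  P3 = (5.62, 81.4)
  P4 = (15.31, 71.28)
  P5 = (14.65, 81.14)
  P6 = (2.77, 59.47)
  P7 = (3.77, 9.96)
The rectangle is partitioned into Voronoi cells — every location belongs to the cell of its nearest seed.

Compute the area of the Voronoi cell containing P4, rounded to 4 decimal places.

Area of P4's cell: 373.4084

1. box [0,35]×[0,89]: [(0, 0) (35, 0) (35, 89) (0, 89)]
2. ⊥bis P4·P0 via (24.21,42.955): [(0, 35.348) (35, 46.3453) (35, 89) (0, 89)]  |A|=1685.3672
3. ⊥bis P4·P1 via (23.115,61.7): [(0, 42.8678) (35, 71.3829) (35, 89) (0, 89)]  |A|=1115.6125
4. ⊥bis P4·P2 via (8.845,57.5): [(0, 61.6497) (14.6291, 54.7864) (35, 71.3829) (35, 89) (0, 89)]  |A|=978.2315
5. ⊥bis P4·P3 via (10.465,76.34): [(0, 66.3197) (0, 61.6497) (14.6291, 54.7864) (35, 71.3829) (35, 89) (23.6868, 89)]  |A|=709.6192
6. ⊥bis P4·P5 via (14.98,76.21): [(9.9797, 75.8753) (0, 66.3197) (0, 61.6497) (14.6291, 54.7864) (35, 71.3829) (35, 77.5501)]  |A|=492.1376
7. ⊥bis P4·P6 via (9.04,65.375): [(9.9797, 75.8753) (4.2857, 70.4232) (17.1092, 56.807) (35, 71.3829) (35, 77.5501)]  |A|=373.4084
8. ⊥bis P4·P7 via (9.54,40.62): [(9.9797, 75.8753) (4.2857, 70.4232) (17.1092, 56.807) (35, 71.3829) (35, 77.5501)]  |A|=373.4084
9. canonical 5-gon: [(9.9797, 75.8753) (4.2857, 70.4232) (17.1092, 56.807) (35, 71.3829) (35, 77.5501)]
10. shoelace: 373.4084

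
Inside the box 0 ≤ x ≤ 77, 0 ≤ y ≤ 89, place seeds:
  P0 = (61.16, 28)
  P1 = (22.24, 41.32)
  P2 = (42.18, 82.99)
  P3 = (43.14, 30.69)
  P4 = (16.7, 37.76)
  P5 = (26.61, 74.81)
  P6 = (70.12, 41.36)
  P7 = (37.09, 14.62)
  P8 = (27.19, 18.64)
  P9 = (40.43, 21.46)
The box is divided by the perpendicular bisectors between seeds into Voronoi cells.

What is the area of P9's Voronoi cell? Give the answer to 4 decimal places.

1. box [0,77]×[0,89]: [(0, 0) (77, 0) (77, 89) (0, 89)]
2. ⊥bis P9·P0 via (50.795,24.73): [(0, 0) (58.5969, 0) (30.5188, 89) (0, 89)]  |A|=3965.65
3. ⊥bis P9·P1 via (31.335,31.39): [(0, 2.6899) (0, 0) (58.5969, 0) (44.8024, 43.7249)]  |A|=1341.331
4. ⊥bis P9·P2 via (41.305,52.225): [(0, 2.6899) (0, 0) (58.5969, 0) (44.8024, 43.7249)]  |A|=1341.331
5. ⊥bis P9·P3 via (41.785,26.075): [(29.4774, 29.6886) (0, 2.6899) (0, 0) (58.5969, 0) (51.2471, 23.2968)]  |A|=1139.5706
6. ⊥bis P9·P4 via (28.565,29.61): [(29.4774, 29.6886) (27.1628, 27.5686) (8.2261, 0) (58.5969, 0) (51.2471, 23.2968)]  |A|=989.6471
7. ⊥bis P9·P5 via (33.52,48.135): [(29.4774, 29.6886) (27.1628, 27.5686) (8.2261, 0) (58.5969, 0) (51.2471, 23.2968)]  |A|=989.6471
8. ⊥bis P9·P6 via (55.275,31.41): [(29.4774, 29.6886) (27.1628, 27.5686) (8.2261, 0) (58.5969, 0) (51.2471, 23.2968)]  |A|=989.6471
9. ⊥bis P9·P7 via (38.76,18.04): [(29.4774, 29.6886) (27.1628, 27.5686) (25.1744, 24.6739) (55.4816, 9.8748) (51.2471, 23.2968)]  |A|=241.6381
10. ⊥bis P9·P8 via (33.81,20.05): [(31.9091, 28.9746) (33.7132, 20.5044) (55.4816, 9.8748) (51.2471, 23.2968)]  |A|=200.3604
11. canonical 4-gon: [(31.9091, 28.9746) (33.7132, 20.5044) (55.4816, 9.8748) (51.2471, 23.2968)]
12. shoelace: 200.3604

Area of P9's cell: 200.3604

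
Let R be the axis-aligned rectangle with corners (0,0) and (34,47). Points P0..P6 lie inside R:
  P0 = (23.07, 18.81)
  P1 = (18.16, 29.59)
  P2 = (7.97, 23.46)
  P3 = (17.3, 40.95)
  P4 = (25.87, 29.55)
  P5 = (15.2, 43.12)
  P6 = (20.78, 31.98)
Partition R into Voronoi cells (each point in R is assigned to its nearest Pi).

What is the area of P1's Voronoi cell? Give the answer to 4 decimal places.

Area of P1's cell: 99.2026

1. box [0,34]×[0,47]: [(0, 0) (34, 0) (34, 47) (0, 47)]
2. ⊥bis P1·P0 via (20.615,24.2): [(0, 14.8104) (34, 30.2965) (34, 47) (0, 47)]  |A|=831.1822
3. ⊥bis P1·P2 via (13.065,26.525): [(15.7866, 22.0008) (34, 30.2965) (34, 47) (0.7479, 47)]  |A|=567.752
4. ⊥bis P1·P3 via (17.73,35.27): [(8.2366, 34.5513) (15.7866, 22.0008) (34, 30.2965) (34, 36.5017)]  |A|=225.5434
5. ⊥bis P1·P4 via (22.015,29.57): [(22.0463, 35.5968) (8.2366, 34.5513) (15.7866, 22.0008) (21.9904, 24.8265)]  |A|=123.935
6. ⊥bis P1·P5 via (16.68,36.355): [(22.0463, 35.5968) (8.5406, 34.5743) (8.2597, 34.5129) (15.7866, 22.0008) (21.9904, 24.8265)]  |A|=123.9289
7. ⊥bis P1·P6 via (19.47,30.785): [(22.0069, 28.004) (15.5306, 35.1035) (8.5406, 34.5743) (8.2597, 34.5129) (15.7866, 22.0008) (21.9904, 24.8265)]  |A|=99.2026
8. canonical 6-gon: [(22.0069, 28.004) (15.5306, 35.1035) (8.5406, 34.5743) (8.2597, 34.5129) (15.7866, 22.0008) (21.9904, 24.8265)]
9. shoelace: 99.2026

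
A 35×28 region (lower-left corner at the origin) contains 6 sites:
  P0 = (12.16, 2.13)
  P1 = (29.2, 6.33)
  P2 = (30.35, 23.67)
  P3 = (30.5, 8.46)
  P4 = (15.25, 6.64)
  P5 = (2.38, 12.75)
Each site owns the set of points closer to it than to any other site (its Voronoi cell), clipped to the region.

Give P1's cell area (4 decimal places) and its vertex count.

Area of P1's cell: 104.2478 (4 vertices)

1. box [0,35]×[0,28]: [(0, 0) (35, 0) (35, 28) (0, 28)]
2. ⊥bis P1·P0 via (20.68,4.23): [(21.7226, 0) (35, 0) (35, 28) (14.8212, 28)]  |A|=468.3868
3. ⊥bis P1·P2 via (29.775,15): [(17.8302, 15.7922) (21.7226, 0) (35, 0) (35, 14.6535)]  |A|=230.6384
4. ⊥bis P1·P3 via (29.85,7.395): [(18.138, 14.5432) (21.7226, 0) (35, 0) (35, 4.2518)]  |A|=132.3945
5. ⊥bis P1·P4 via (22.225,6.485): [(22.347, 11.9743) (22.0809, 0) (35, 0) (35, 4.2518)]  |A|=104.2478
6. ⊥bis P1·P5 via (15.79,9.54): [(22.347, 11.9743) (22.0809, 0) (35, 0) (35, 4.2518)]  |A|=104.2478
7. canonical 4-gon: [(22.347, 11.9743) (22.0809, 0) (35, 0) (35, 4.2518)]
8. shoelace: 104.2478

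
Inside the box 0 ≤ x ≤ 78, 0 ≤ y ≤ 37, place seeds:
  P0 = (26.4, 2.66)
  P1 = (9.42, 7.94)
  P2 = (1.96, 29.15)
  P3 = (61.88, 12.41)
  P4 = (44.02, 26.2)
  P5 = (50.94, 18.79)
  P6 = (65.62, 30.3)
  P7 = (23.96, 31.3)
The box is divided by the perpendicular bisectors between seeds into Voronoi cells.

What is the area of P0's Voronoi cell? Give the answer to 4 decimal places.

Area of P0's cell: 356.1114

1. box [0,78]×[0,37]: [(0, 0) (78, 0) (78, 37) (0, 37)]
2. ⊥bis P0·P1 via (17.91,5.3): [(16.2619, 0) (78, 0) (78, 37) (27.7672, 37)]  |A|=2071.46
3. ⊥bis P0·P2 via (14.18,15.905): [(24.035, 24.9973) (16.2619, 0) (78, 0) (78, 37) (37.0444, 37)]  |A|=2015.7844
4. ⊥bis P0·P3 via (44.14,7.535): [(36.2455, 36.2629) (24.035, 24.9973) (16.2619, 0) (46.2106, 0)]  |A|=651.8447
5. ⊥bis P0·P4 via (35.21,14.43): [(44.0671, 7.8004) (23.4794, 23.2105) (16.2619, 0) (46.2106, 0)]  |A|=411.3422
6. ⊥bis P0·P5 via (38.67,10.725): [(37.2271, 12.9201) (23.4794, 23.2105) (16.2619, 0) (45.7195, 0)]  |A|=386.9796
7. ⊥bis P0·P6 via (46.01,16.48): [(37.2271, 12.9201) (23.4794, 23.2105) (16.2619, 0) (45.7195, 0)]  |A|=386.9796
8. ⊥bis P0·P7 via (25.18,16.98): [(37.2271, 12.9201) (31.1264, 17.4866) (21.4429, 16.6616) (16.2619, 0) (45.7195, 0)]  |A|=356.1114
9. canonical 5-gon: [(37.2271, 12.9201) (31.1264, 17.4866) (21.4429, 16.6616) (16.2619, 0) (45.7195, 0)]
10. shoelace: 356.1114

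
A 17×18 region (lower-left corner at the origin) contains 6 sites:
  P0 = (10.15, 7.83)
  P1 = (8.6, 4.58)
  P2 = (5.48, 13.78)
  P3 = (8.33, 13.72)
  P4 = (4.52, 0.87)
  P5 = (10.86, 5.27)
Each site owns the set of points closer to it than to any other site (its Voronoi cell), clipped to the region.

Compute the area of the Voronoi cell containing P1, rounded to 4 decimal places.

1. box [0,17]×[0,18]: [(0, 0) (17, 0) (17, 18) (0, 18)]
2. ⊥bis P1·P0 via (9.375,6.205): [(0, 10.6762) (0, 0) (17, 0) (17, 2.5685)]  |A|=112.5792
3. ⊥bis P1·P2 via (7.04,9.18): [(4.759, 8.4065) (0, 6.7925) (0, 0) (17, 0) (17, 2.5685)]  |A|=103.338
4. ⊥bis P1·P3 via (8.465,9.15): [(4.759, 8.4065) (0, 6.7925) (0, 0) (17, 0) (17, 2.5685)]  |A|=103.338
5. ⊥bis P1·P4 via (6.56,2.725): [(4.759, 8.4065) (2.1869, 7.5342) (9.0379, 0) (17, 0) (17, 2.5685)]  |A|=61.8641
6. ⊥bis P1·P5 via (9.73,4.925): [(9.3331, 6.225) (4.759, 8.4065) (2.1869, 7.5342) (9.0379, 0) (11.2337, 0)]  |A|=34.0703
7. canonical 5-gon: [(9.3331, 6.225) (4.759, 8.4065) (2.1869, 7.5342) (9.0379, 0) (11.2337, 0)]
8. shoelace: 34.0703

Area of P1's cell: 34.0703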